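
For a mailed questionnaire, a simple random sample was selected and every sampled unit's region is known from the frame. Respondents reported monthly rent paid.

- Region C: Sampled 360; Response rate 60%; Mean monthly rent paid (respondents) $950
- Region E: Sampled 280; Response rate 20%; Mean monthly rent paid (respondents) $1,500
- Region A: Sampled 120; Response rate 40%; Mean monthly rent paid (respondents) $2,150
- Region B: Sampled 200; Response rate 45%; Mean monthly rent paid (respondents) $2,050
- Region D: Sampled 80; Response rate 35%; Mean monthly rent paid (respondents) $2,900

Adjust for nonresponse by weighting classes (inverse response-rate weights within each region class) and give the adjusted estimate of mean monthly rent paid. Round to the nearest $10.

With weight = n_sampled/n_responded per class, the weighted class total is n_sampled:
  Region C: 360 × 950 = 342,000
  Region E: 280 × 1500 = 420,000
  Region A: 120 × 2150 = 258,000
  Region B: 200 × 2050 = 410,000
  Region D: 80 × 2900 = 232,000
Adjusted estimate = 1,662,000 / 1,040 = 1598.08 → $1,600.

$1,600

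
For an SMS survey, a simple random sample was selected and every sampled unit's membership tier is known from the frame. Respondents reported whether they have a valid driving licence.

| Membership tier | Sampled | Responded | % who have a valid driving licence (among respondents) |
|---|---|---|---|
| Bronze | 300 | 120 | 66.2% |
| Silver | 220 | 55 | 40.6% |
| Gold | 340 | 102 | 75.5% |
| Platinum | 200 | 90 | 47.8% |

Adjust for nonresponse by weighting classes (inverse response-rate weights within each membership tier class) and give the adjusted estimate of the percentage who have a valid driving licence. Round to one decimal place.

Response rates by class: Bronze 120/300 = 40%, Silver 55/220 = 25%, Gold 102/340 = 30%, Platinum 90/200 = 45%.
Inverse-response-rate weighting restores each class to its sampled count, so class totals weight by n_sampled:
  Bronze: 300 × 66.2 = 19,860
  Silver: 220 × 40.6 = 8932
  Gold: 340 × 75.5 = 25,670
  Platinum: 200 × 47.8 = 9560
Adjusted estimate = 64,022 / 1,060 = 60.3981 → 60.4%.

60.4%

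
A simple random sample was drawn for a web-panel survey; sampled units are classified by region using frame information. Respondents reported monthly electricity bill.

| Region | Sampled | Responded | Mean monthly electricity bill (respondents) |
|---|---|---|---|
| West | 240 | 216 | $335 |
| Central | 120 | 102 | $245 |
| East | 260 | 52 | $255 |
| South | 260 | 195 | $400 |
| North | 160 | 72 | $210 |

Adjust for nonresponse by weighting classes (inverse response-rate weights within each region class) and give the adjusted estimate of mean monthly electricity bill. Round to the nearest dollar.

Response rates by class: West 216/240 = 90%, Central 102/120 = 85%, East 52/260 = 20%, South 195/260 = 75%, North 72/160 = 45%.
Weighting each respondent by the inverse class response rate inflates each class back to its sampled size, so the class weight is n_sampled:
  West: 240 × 335 = 80,400
  Central: 120 × 245 = 29,400
  East: 260 × 255 = 66,300
  South: 260 × 400 = 104,000
  North: 160 × 210 = 33,600
Adjusted estimate = 313,700 / 1,040 = 301.635 → $302.

$302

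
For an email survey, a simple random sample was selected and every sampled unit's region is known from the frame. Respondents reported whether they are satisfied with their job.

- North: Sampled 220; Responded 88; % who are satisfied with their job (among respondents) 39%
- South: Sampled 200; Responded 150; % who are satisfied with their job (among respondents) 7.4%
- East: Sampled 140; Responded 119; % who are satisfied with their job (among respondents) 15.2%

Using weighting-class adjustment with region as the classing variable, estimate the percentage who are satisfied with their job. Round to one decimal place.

21.8%

Class response rates: North 88/220 = 40%, South 150/200 = 75%, East 119/140 = 85%.
With weight = n_sampled/n_responded per class, the weighted class total is n_sampled:
  North: 220 × 39 = 8580
  South: 200 × 7.4 = 1480
  East: 140 × 15.2 = 2128
Adjusted estimate = 12,188 / 560 = 21.7643 → 21.8%.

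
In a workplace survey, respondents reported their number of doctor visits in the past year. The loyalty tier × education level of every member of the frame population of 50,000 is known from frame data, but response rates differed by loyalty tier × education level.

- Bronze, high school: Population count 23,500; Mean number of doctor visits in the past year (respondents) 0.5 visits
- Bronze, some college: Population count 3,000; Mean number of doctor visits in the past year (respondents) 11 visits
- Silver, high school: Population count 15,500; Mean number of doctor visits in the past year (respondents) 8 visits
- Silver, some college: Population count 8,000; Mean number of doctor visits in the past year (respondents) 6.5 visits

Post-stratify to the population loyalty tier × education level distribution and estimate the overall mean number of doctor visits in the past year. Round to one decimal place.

4.4

Reweight to the known loyalty tier × education level distribution:
  Bronze, high school: (23,500/50,000) × 0.5 = 0.235
  Bronze, some college: (3,000/50,000) × 11 = 0.66
  Silver, high school: (15,500/50,000) × 8 = 2.48
  Silver, some college: (8,000/50,000) × 6.5 = 1.04
Post-stratified estimate = 4.415 → 4.4.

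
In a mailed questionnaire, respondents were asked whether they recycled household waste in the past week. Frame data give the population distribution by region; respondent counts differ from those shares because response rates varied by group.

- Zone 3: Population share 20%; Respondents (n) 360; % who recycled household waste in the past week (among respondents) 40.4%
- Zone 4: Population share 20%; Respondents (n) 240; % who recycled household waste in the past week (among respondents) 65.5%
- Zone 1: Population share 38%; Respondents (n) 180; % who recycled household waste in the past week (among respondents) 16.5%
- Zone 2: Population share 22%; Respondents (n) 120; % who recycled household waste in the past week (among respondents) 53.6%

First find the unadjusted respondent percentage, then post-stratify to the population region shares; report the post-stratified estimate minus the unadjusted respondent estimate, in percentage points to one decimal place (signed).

Unadjusted (pooled respondent) estimate weights by respondent counts:
  (360/900)×40.4 + (240/900)×65.5 + (180/900)×16.5 + (120/900)×53.6 = 44.0733%
Reweighting by population region shares:
  0.2×40.4 + 0.2×65.5 + 0.38×16.5 + 0.22×53.6 = 39.242%
Difference = 39.242 − 44.0733 = -4.8313 pp.

-4.8 percentage points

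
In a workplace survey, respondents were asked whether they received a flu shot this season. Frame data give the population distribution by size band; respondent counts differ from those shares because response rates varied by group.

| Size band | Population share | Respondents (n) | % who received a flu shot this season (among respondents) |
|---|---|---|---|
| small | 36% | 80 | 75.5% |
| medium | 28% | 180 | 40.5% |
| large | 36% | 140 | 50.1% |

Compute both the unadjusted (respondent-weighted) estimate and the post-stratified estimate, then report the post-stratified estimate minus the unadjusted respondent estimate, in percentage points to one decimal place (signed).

Without adjustment, the pooled respondent share is:
  (80/400)×75.5 + (180/400)×40.5 + (140/400)×50.1 = 50.86%
Reweighting by population size band shares:
  0.36×75.5 + 0.28×40.5 + 0.36×50.1 = 56.556%
Difference = 56.556 − 50.86 = 5.696 pp.

+5.7 percentage points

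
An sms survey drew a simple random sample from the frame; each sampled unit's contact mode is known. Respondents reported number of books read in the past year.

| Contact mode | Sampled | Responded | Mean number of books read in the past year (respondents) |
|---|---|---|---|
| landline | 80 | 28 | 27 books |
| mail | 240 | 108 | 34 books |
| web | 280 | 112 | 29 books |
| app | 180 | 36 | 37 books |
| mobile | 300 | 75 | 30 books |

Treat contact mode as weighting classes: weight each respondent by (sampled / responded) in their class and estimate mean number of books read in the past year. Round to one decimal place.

31.6

Class response rates: landline 28/80 = 35%, mail 108/240 = 45%, web 112/280 = 40%, app 36/180 = 20%, mobile 75/300 = 25%.
With weight = n_sampled/n_responded per class, the weighted class total is n_sampled:
  landline: 80 × 27 = 2160
  mail: 240 × 34 = 8160
  web: 280 × 29 = 8120
  app: 180 × 37 = 6660
  mobile: 300 × 30 = 9000
Adjusted estimate = 34,100 / 1,080 = 31.5741 → 31.6.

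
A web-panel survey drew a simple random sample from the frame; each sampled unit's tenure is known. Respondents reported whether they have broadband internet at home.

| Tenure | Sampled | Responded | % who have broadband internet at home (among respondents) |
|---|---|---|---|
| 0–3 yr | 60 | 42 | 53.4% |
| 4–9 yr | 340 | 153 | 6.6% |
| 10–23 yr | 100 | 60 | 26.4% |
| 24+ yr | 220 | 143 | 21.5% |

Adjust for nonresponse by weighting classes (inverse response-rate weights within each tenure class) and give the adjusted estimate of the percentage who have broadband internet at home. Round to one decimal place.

17.8%

Class response rates: 0–3 yr 42/60 = 70%, 4–9 yr 153/340 = 45%, 10–23 yr 60/100 = 60%, 24+ yr 143/220 = 65%.
Each respondent's weight = sampled/responded in their class; summing within a class gives n_sampled, so:
  0–3 yr: 60 × 53.4 = 3204
  4–9 yr: 340 × 6.6 = 2244
  10–23 yr: 100 × 26.4 = 2640
  24+ yr: 220 × 21.5 = 4730
Adjusted estimate = 12,818 / 720 = 17.8028 → 17.8%.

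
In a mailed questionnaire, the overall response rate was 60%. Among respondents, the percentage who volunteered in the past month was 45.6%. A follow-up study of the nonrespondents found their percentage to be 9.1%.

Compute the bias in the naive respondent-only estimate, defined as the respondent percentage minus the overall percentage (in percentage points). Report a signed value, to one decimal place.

+14.6 percentage points

Nonresponse fraction = 1 − 0.6 = 0.4.
Bias = (nonresponse fraction) × (respondent percentage − nonrespondent percentage)
     = 0.4 × (45.6 − 9.1) = 0.4 × 36.5 = 14.6.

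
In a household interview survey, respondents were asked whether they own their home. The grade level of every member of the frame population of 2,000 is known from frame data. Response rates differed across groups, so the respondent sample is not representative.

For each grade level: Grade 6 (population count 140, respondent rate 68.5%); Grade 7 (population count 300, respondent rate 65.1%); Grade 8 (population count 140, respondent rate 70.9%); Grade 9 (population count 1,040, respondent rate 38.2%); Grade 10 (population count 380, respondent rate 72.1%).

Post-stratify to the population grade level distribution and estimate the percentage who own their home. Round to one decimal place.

53.1%

Reweight to the known grade level distribution:
  Grade 6: (140/2,000) × 68.5 = 4.795
  Grade 7: (300/2,000) × 65.1 = 9.765
  Grade 8: (140/2,000) × 70.9 = 4.963
  Grade 9: (1,040/2,000) × 38.2 = 19.864
  Grade 10: (380/2,000) × 72.1 = 13.699
Post-stratified estimate = 53.086 → 53.1%.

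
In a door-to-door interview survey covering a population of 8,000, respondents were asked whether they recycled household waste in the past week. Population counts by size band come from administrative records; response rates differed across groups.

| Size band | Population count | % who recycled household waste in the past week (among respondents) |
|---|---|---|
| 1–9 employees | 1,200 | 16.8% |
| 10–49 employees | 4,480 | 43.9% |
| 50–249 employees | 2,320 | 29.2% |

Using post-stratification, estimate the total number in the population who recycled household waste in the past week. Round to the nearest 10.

Each cell contributes its population count × the respondent rate:
  1–9 employees: 1,200 × 16.8% = 201.6
  10–49 employees: 4,480 × 43.9% = 1966.72
  50–249 employees: 2,320 × 29.2% = 677.44
Estimated total = 2845.76 → 2,850.

2,850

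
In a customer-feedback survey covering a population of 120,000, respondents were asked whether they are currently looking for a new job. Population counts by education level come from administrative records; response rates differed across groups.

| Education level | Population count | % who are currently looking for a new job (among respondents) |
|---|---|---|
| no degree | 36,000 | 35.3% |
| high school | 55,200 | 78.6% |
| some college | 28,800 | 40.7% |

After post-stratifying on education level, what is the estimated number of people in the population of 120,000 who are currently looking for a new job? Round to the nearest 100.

Each cell contributes its population count × the respondent rate:
  no degree: 36,000 × 35.3% = 12,708
  high school: 55,200 × 78.6% = 43387.2
  some college: 28,800 × 40.7% = 11721.6
Estimated total = 67816.8 → 67,800.

67,800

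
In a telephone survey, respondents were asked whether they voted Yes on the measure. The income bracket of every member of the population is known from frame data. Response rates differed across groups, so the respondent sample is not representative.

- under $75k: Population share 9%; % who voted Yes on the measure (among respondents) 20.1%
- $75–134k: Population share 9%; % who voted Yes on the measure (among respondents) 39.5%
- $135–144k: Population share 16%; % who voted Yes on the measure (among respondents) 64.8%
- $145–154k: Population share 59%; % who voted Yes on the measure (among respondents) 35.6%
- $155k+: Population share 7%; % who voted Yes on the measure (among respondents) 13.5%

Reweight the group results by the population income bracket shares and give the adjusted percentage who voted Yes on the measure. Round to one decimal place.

Each cell contributes population-share × respondent value:
  under $75k: 0.09 × 20.1 = 1.809
  $75–134k: 0.09 × 39.5 = 3.555
  $135–144k: 0.16 × 64.8 = 10.368
  $145–154k: 0.59 × 35.6 = 21.004
  $155k+: 0.07 × 13.5 = 0.945
Post-stratified estimate = 37.681 → 37.7%.

37.7%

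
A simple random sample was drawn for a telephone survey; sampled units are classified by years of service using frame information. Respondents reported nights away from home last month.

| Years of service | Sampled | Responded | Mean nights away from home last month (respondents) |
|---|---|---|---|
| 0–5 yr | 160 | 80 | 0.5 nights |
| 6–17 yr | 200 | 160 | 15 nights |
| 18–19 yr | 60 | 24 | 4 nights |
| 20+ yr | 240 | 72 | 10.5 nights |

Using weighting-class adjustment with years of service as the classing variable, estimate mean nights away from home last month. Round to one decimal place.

Class response rates: 0–5 yr 80/160 = 50%, 6–17 yr 160/200 = 80%, 18–19 yr 24/60 = 40%, 20+ yr 72/240 = 30%.
Each respondent's weight = sampled/responded in their class; summing within a class gives n_sampled, so:
  0–5 yr: 160 × 0.5 = 80
  6–17 yr: 200 × 15 = 3000
  18–19 yr: 60 × 4 = 240
  20+ yr: 240 × 10.5 = 2520
Adjusted estimate = 5840 / 660 = 8.84849 → 8.8.

8.8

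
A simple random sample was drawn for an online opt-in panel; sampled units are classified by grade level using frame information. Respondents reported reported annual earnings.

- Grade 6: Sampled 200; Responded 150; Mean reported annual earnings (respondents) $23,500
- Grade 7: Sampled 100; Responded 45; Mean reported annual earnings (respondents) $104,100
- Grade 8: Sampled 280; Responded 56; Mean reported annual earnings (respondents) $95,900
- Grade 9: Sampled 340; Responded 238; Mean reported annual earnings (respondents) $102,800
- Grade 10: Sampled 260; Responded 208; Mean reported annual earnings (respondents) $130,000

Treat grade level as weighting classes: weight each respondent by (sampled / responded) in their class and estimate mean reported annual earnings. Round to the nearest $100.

$93,800

Response rates by class: Grade 6 150/200 = 75%, Grade 7 45/100 = 45%, Grade 8 56/280 = 20%, Grade 9 238/340 = 70%, Grade 10 208/260 = 80%.
Each respondent's weight = sampled/responded in their class; summing within a class gives n_sampled, so:
  Grade 6: 200 × 23,500 = 4,700,000
  Grade 7: 100 × 104,100 = 10,410,000
  Grade 8: 280 × 95,900 = 26,852,000
  Grade 9: 340 × 102,800 = 34,952,000
  Grade 10: 260 × 130,000 = 33,800,000
Adjusted estimate = 110,714,000 / 1,180 = 93825.4 → $93,800.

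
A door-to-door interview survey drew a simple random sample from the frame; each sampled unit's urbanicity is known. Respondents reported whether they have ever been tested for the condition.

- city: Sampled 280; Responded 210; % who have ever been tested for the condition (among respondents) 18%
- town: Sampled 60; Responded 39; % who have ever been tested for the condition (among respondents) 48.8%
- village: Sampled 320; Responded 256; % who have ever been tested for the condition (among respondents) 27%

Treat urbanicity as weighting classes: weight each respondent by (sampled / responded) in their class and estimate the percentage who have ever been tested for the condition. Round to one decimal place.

25.2%

Class response rates: city 210/280 = 75%, town 39/60 = 65%, village 256/320 = 80%.
With weight = n_sampled/n_responded per class, the weighted class total is n_sampled:
  city: 280 × 18 = 5040
  town: 60 × 48.8 = 2928
  village: 320 × 27 = 8640
Adjusted estimate = 16,608 / 660 = 25.1636 → 25.2%.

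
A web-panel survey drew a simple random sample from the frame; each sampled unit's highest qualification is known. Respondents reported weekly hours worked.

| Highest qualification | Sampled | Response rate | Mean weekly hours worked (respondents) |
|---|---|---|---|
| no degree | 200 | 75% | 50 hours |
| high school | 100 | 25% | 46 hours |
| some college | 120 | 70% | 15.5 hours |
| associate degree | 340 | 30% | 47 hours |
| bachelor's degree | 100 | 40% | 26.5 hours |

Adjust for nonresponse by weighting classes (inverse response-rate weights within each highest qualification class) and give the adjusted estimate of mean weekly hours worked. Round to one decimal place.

Inverse-response-rate weighting restores each class to its sampled count, so class totals weight by n_sampled:
  no degree: 200 × 50 = 10,000
  high school: 100 × 46 = 4600
  some college: 120 × 15.5 = 1860
  associate degree: 340 × 47 = 15,980
  bachelor's degree: 100 × 26.5 = 2650
Adjusted estimate = 35,090 / 860 = 40.8023 → 40.8.

40.8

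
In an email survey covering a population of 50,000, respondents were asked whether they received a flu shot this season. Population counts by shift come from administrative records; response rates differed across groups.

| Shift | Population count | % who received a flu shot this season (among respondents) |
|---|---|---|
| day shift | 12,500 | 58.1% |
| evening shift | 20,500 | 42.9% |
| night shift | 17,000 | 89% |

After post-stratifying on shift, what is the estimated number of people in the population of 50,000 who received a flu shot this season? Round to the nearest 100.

Each cell contributes its population count × the respondent rate:
  day shift: 12,500 × 58.1% = 7262.5
  evening shift: 20,500 × 42.9% = 8794.5
  night shift: 17,000 × 89% = 15,130
Estimated total = 31,187 → 31,200.

31,200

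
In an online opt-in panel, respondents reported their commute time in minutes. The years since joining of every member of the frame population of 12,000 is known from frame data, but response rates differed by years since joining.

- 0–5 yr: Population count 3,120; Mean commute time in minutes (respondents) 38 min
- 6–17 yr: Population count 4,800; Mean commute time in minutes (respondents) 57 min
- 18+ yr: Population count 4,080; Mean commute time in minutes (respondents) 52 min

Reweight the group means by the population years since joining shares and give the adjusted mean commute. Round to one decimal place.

Each cell contributes population-share × respondent value:
  0–5 yr: (3,120/12,000) × 38 = 9.88
  6–17 yr: (4,800/12,000) × 57 = 22.8
  18+ yr: (4,080/12,000) × 52 = 17.68
Post-stratified estimate = 50.36 → 50.4.

50.4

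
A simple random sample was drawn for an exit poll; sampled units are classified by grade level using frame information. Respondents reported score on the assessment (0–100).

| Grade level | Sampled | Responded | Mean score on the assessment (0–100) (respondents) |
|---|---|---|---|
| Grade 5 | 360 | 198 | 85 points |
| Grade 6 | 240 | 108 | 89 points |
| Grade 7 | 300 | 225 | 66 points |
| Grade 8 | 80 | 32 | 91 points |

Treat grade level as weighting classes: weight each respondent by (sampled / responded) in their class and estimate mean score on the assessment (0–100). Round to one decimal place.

80.7

Class response rates: Grade 5 198/360 = 55%, Grade 6 108/240 = 45%, Grade 7 225/300 = 75%, Grade 8 32/80 = 40%.
Inverse-response-rate weighting restores each class to its sampled count, so class totals weight by n_sampled:
  Grade 5: 360 × 85 = 30,600
  Grade 6: 240 × 89 = 21,360
  Grade 7: 300 × 66 = 19,800
  Grade 8: 80 × 91 = 7280
Adjusted estimate = 79,040 / 980 = 80.6531 → 80.7.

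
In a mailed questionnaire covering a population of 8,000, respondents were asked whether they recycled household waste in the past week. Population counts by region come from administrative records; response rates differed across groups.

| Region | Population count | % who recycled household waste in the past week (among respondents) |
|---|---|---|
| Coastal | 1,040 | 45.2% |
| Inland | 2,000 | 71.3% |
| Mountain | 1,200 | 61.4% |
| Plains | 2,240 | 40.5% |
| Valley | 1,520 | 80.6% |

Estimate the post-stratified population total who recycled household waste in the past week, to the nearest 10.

4,770

Each cell contributes its population count × the respondent rate:
  Coastal: 1,040 × 45.2% = 470.08
  Inland: 2,000 × 71.3% = 1426
  Mountain: 1,200 × 61.4% = 736.8
  Plains: 2,240 × 40.5% = 907.2
  Valley: 1,520 × 80.6% = 1225.12
Estimated total = 4765.2 → 4,770.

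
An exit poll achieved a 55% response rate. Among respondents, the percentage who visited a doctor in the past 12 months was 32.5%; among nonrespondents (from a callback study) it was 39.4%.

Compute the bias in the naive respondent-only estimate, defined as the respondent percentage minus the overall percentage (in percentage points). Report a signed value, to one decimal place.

Nonresponse fraction = 1 − 0.55 = 0.45.
Bias = (nonresponse fraction) × (respondent percentage − nonrespondent percentage)
     = 0.45 × (32.5 − 39.4) = 0.45 × -6.9 = -3.105.

-3.1 percentage points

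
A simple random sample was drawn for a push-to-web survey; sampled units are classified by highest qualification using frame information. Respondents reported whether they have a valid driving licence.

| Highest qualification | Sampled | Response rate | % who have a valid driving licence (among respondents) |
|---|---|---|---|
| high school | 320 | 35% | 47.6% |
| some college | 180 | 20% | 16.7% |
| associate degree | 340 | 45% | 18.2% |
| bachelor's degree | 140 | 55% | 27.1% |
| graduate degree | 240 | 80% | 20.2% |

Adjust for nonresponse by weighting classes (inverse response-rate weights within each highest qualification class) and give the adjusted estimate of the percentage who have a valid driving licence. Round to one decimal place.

27.1%

Inverse-response-rate weighting restores each class to its sampled count, so class totals weight by n_sampled:
  high school: 320 × 47.6 = 15,232
  some college: 180 × 16.7 = 3006
  associate degree: 340 × 18.2 = 6188
  bachelor's degree: 140 × 27.1 = 3794
  graduate degree: 240 × 20.2 = 4848
Adjusted estimate = 33,068 / 1,220 = 27.1049 → 27.1%.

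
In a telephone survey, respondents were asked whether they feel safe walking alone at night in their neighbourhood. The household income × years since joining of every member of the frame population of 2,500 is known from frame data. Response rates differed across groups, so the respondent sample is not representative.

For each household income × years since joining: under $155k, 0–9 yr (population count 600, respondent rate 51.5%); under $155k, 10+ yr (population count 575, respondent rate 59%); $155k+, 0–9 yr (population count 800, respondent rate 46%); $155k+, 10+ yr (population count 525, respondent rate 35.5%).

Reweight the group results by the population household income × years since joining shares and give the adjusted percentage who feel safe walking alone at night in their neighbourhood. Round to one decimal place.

48.1%

Reweight to the known household income × years since joining distribution:
  under $155k, 0–9 yr: (600/2,500) × 51.5 = 12.36
  under $155k, 10+ yr: (575/2,500) × 59 = 13.57
  $155k+, 0–9 yr: (800/2,500) × 46 = 14.72
  $155k+, 10+ yr: (525/2,500) × 35.5 = 7.455
Post-stratified estimate = 48.105 → 48.1%.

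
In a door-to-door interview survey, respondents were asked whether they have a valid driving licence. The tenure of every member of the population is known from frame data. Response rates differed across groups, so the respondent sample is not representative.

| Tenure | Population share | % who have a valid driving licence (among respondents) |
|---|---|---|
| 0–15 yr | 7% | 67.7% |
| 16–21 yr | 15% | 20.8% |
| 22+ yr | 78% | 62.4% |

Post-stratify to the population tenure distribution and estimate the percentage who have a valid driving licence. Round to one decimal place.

56.5%

Weight each group's respondent value by its population share:
  0–15 yr: 0.07 × 67.7 = 4.739
  16–21 yr: 0.15 × 20.8 = 3.12
  22+ yr: 0.78 × 62.4 = 48.672
Post-stratified estimate = 56.531 → 56.5%.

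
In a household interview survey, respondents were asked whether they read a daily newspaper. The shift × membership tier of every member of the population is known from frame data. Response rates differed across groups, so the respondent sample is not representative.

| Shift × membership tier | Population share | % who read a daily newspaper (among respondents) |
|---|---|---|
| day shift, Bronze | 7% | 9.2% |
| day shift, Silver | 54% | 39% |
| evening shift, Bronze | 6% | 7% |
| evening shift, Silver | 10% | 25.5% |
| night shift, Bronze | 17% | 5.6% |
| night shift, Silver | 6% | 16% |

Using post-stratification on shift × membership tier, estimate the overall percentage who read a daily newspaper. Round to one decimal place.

26.6%

Weight each group's respondent value by its population share:
  day shift, Bronze: 0.07 × 9.2 = 0.644
  day shift, Silver: 0.54 × 39 = 21.06
  evening shift, Bronze: 0.06 × 7 = 0.42
  evening shift, Silver: 0.1 × 25.5 = 2.55
  night shift, Bronze: 0.17 × 5.6 = 0.952
  night shift, Silver: 0.06 × 16 = 0.96
Post-stratified estimate = 26.586 → 26.6%.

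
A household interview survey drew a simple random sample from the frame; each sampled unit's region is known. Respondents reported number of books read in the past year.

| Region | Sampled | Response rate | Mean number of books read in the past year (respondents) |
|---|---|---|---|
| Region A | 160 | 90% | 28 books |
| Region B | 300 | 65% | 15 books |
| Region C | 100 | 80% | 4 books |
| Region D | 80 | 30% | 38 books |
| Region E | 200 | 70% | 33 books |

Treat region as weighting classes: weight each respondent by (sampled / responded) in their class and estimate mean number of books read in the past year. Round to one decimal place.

22.6

Each respondent's weight = sampled/responded in their class; summing within a class gives n_sampled, so:
  Region A: 160 × 28 = 4480
  Region B: 300 × 15 = 4500
  Region C: 100 × 4 = 400
  Region D: 80 × 38 = 3040
  Region E: 200 × 33 = 6600
Adjusted estimate = 19,020 / 840 = 22.6429 → 22.6.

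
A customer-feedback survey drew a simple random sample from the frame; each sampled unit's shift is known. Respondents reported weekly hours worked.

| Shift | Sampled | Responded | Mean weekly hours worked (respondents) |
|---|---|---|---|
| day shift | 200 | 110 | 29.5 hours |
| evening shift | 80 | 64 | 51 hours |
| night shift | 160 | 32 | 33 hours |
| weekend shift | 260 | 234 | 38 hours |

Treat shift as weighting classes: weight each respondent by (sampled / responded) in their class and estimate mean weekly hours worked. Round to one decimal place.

Class response rates: day shift 110/200 = 55%, evening shift 64/80 = 80%, night shift 32/160 = 20%, weekend shift 234/260 = 90%.
Each respondent's weight = sampled/responded in their class; summing within a class gives n_sampled, so:
  day shift: 200 × 29.5 = 5900
  evening shift: 80 × 51 = 4080
  night shift: 160 × 33 = 5280
  weekend shift: 260 × 38 = 9880
Adjusted estimate = 25,140 / 700 = 35.9143 → 35.9.

35.9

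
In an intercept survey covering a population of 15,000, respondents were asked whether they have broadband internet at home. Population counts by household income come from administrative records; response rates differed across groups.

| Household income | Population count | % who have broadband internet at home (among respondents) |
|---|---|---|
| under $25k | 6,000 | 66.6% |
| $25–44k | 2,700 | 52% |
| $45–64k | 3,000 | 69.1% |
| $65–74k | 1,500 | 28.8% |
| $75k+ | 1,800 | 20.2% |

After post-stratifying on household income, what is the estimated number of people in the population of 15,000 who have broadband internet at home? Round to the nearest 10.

Apply each group's respondent rate to its population count:
  under $25k: 6,000 × 66.6% = 3996
  $25–44k: 2,700 × 52% = 1404
  $45–64k: 3,000 × 69.1% = 2073
  $65–74k: 1,500 × 28.8% = 432
  $75k+: 1,800 × 20.2% = 363.6
Estimated total = 8268.6 → 8,270.

8,270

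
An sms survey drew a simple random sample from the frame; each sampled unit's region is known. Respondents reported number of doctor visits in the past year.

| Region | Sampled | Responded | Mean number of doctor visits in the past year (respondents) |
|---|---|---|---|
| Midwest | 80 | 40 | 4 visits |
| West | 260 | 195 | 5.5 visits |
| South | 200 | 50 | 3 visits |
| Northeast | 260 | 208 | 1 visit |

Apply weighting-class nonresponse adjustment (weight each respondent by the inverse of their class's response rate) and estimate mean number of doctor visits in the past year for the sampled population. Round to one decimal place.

3.3

Response rates by class: Midwest 40/80 = 50%, West 195/260 = 75%, South 50/200 = 25%, Northeast 208/260 = 80%.
With weight = n_sampled/n_responded per class, the weighted class total is n_sampled:
  Midwest: 80 × 4 = 320
  West: 260 × 5.5 = 1430
  South: 200 × 3 = 600
  Northeast: 260 × 1 = 260
Adjusted estimate = 2610 / 800 = 3.2625 → 3.3.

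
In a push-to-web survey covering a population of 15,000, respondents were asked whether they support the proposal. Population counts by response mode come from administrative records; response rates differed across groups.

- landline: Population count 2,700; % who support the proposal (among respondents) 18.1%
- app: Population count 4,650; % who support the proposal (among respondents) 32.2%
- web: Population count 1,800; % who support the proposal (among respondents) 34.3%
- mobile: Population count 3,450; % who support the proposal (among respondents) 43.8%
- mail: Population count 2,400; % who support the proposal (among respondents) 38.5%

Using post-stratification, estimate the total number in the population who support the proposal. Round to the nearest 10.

5,040

Estimated count per cell = population count × respondent percentage:
  landline: 2,700 × 18.1% = 488.7
  app: 4,650 × 32.2% = 1497.3
  web: 1,800 × 34.3% = 617.4
  mobile: 3,450 × 43.8% = 1511.1
  mail: 2,400 × 38.5% = 924
Estimated total = 5038.5 → 5,040.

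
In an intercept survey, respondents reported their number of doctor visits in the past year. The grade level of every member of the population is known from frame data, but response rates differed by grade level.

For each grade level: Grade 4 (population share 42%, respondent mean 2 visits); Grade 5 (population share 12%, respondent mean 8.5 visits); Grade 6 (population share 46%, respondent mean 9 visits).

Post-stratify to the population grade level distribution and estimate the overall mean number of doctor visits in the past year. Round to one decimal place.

6.0

Weight each group's respondent value by its population share:
  Grade 4: 0.42 × 2 = 0.84
  Grade 5: 0.12 × 8.5 = 1.02
  Grade 6: 0.46 × 9 = 4.14
Post-stratified estimate = 6 → 6.0.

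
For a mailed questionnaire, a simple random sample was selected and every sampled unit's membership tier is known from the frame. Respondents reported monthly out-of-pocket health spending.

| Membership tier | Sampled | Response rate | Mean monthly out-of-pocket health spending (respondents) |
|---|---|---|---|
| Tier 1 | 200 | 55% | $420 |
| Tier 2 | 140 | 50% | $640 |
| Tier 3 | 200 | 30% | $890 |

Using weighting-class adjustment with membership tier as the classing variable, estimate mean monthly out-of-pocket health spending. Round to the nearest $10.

$650

With weight = n_sampled/n_responded per class, the weighted class total is n_sampled:
  Tier 1: 200 × 420 = 84,000
  Tier 2: 140 × 640 = 89,600
  Tier 3: 200 × 890 = 178,000
Adjusted estimate = 351,600 / 540 = 651.111 → $650.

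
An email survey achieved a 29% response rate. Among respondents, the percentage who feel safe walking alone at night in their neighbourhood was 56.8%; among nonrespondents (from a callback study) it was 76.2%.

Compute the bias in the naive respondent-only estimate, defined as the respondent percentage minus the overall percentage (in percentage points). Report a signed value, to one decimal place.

Nonresponse fraction = 1 − 0.29 = 0.71.
Bias = (nonresponse fraction) × (respondent percentage − nonrespondent percentage)
     = 0.71 × (56.8 − 76.2) = 0.71 × -19.4 = -13.774.

-13.8 percentage points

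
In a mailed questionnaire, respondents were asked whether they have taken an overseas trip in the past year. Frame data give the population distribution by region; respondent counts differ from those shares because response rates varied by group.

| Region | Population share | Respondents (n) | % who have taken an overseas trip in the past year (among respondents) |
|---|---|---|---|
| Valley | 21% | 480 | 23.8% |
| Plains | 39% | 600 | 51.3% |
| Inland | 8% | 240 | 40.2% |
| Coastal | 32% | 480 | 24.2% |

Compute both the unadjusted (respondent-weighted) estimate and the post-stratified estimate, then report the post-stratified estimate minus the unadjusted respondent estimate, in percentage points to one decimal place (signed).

+0.7 percentage points

Without adjustment, the pooled respondent share is:
  (480/1800)×23.8 + (600/1800)×51.3 + (240/1800)×40.2 + (480/1800)×24.2 = 35.26%
Post-stratified estimate weights by population shares:
  0.21×23.8 + 0.39×51.3 + 0.08×40.2 + 0.32×24.2 = 35.965%
Difference = 35.965 − 35.26 = 0.705 pp.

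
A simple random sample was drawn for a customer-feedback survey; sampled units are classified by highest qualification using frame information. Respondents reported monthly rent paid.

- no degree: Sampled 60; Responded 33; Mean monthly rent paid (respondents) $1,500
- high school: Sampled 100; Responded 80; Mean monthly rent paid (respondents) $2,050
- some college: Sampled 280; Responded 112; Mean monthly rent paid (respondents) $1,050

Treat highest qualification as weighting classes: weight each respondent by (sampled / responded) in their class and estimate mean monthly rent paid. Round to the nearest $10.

Class response rates: no degree 33/60 = 55%, high school 80/100 = 80%, some college 112/280 = 40%.
Inverse-response-rate weighting restores each class to its sampled count, so class totals weight by n_sampled:
  no degree: 60 × 1500 = 90,000
  high school: 100 × 2050 = 205,000
  some college: 280 × 1050 = 294,000
Adjusted estimate = 589,000 / 440 = 1338.64 → $1,340.

$1,340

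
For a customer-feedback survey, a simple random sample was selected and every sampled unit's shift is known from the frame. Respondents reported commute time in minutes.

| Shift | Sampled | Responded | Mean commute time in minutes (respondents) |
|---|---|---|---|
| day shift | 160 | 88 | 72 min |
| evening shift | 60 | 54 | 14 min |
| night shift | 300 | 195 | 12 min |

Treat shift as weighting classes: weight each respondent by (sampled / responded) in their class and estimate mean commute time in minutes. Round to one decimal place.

Response rates by class: day shift 88/160 = 55%, evening shift 54/60 = 90%, night shift 195/300 = 65%.
With weight = n_sampled/n_responded per class, the weighted class total is n_sampled:
  day shift: 160 × 72 = 11,520
  evening shift: 60 × 14 = 840
  night shift: 300 × 12 = 3600
Adjusted estimate = 15,960 / 520 = 30.6923 → 30.7.

30.7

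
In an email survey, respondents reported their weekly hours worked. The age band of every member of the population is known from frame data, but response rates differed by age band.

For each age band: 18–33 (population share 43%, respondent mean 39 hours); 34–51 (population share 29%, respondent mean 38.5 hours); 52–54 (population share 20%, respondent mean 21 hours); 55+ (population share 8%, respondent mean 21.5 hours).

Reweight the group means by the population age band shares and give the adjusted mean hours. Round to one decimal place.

33.9

Weight each group's respondent value by its population share:
  18–33: 0.43 × 39 = 16.77
  34–51: 0.29 × 38.5 = 11.165
  52–54: 0.2 × 21 = 4.2
  55+: 0.08 × 21.5 = 1.72
Post-stratified estimate = 33.855 → 33.9.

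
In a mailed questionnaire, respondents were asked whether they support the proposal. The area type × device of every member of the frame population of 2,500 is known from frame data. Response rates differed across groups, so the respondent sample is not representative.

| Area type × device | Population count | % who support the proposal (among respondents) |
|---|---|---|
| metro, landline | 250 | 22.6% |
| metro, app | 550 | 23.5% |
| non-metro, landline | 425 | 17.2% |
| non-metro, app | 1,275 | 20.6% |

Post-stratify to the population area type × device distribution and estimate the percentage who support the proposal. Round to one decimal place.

Weight each group's respondent value by its population share:
  metro, landline: (250/2,500) × 22.6 = 2.26
  metro, app: (550/2,500) × 23.5 = 5.17
  non-metro, landline: (425/2,500) × 17.2 = 2.924
  non-metro, app: (1,275/2,500) × 20.6 = 10.506
Post-stratified estimate = 20.86 → 20.9%.

20.9%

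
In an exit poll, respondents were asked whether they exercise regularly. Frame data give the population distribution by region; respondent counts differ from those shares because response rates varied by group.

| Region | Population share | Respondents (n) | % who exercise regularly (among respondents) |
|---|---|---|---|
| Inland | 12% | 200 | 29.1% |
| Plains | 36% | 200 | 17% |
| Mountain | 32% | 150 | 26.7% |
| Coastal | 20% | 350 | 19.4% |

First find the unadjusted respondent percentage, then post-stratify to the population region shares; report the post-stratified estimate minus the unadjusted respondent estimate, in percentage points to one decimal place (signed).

-0.2 percentage points

Naive respondent-only estimate (weights = respondent counts):
  (200/900)×29.1 + (200/900)×17 + (150/900)×26.7 + (350/900)×19.4 = 22.2389%
Post-stratifying to population shares instead:
  0.12×29.1 + 0.36×17 + 0.32×26.7 + 0.2×19.4 = 22.036%
Difference = 22.036 − 22.2389 = -0.2029 pp.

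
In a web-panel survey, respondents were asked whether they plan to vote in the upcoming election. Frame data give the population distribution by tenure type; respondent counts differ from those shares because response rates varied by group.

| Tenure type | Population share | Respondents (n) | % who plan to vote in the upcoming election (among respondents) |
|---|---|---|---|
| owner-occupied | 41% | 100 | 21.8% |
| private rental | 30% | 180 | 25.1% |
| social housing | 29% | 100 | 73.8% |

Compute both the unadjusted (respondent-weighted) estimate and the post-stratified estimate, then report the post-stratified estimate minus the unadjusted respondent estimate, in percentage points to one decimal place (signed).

Naive respondent-only estimate (weights = respondent counts):
  (100/380)×21.8 + (180/380)×25.1 + (100/380)×73.8 = 37.0474%
Post-stratified estimate weights by population shares:
  0.41×21.8 + 0.3×25.1 + 0.29×73.8 = 37.87%
Difference = 37.87 − 37.0474 = 0.8226 pp.

+0.8 percentage points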